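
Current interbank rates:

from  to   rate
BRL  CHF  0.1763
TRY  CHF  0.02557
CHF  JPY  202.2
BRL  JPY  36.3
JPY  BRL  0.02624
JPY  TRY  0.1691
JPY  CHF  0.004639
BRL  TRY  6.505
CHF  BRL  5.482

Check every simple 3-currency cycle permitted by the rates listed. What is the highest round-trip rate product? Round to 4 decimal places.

0.9354

BRL→CHF→JPY→BRL: 0.1763 × 202.2 × 0.02624 = 0.93540
BRL→JPY→CHF→BRL: 36.3 × 0.004639 × 5.482 = 0.92315
BRL→TRY→CHF→BRL: 6.505 × 0.02557 × 5.482 = 0.91184
CHF→JPY→TRY→CHF: 202.2 × 0.1691 × 0.02557 = 0.87429
Maximum is BRL→CHF→JPY→BRL at 0.9354; no arbitrage — every cycle loses value.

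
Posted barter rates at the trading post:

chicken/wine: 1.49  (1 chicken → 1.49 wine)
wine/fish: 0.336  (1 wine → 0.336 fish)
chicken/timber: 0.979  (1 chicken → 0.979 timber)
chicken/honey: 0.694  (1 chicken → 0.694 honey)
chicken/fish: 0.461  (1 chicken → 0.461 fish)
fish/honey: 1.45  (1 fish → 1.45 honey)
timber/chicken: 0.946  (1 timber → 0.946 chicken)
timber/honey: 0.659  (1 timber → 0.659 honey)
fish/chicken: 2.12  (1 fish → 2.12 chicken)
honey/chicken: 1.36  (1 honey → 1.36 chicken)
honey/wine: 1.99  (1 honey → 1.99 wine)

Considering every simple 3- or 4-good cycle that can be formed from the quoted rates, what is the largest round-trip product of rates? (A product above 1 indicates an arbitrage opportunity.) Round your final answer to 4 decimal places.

1.0614

chicken→wine→fish→chicken: 1.49 × 0.336 × 2.12 = 1.06136
chicken→wine→fish→honey→chicken: 1.49 × 0.336 × 1.45 × 1.36 = 0.98726
chicken→honey→wine→fish→chicken: 0.694 × 1.99 × 0.336 × 2.12 = 0.98376
fish→honey→wine→fish: 1.45 × 1.99 × 0.336 = 0.96953
chicken→fish→honey→chicken: 0.461 × 1.45 × 1.36 = 0.90909
timber→honey→chicken→timber: 0.659 × 1.36 × 0.979 = 0.87742
Maximum is chicken→wine→fish→chicken at 1.0614; arbitrage exists.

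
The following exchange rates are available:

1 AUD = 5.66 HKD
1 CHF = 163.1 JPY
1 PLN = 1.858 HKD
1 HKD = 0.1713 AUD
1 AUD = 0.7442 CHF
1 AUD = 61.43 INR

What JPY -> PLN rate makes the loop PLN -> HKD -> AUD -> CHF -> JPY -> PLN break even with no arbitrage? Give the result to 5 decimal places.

Known legs of the cycle: 1.858 × 0.1713 × 0.7442 × 163.1 = 38.631956142108
For no arbitrage the full-cycle product must be 1, so the missing rate is 1 / 38.631956142108 ≈ 0.0258853.

0.02589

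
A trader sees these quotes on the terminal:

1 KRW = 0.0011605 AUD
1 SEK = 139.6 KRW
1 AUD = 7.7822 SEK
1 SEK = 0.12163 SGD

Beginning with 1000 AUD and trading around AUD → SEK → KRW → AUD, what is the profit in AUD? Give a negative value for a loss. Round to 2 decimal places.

260.76

1000 AUD × 7.7822 = 7782.2 SEK
7782.2 SEK × 139.6 = 1086395.12 KRW
1086395.12 KRW × 0.0011605 = 1260.76153676 AUD
Net change: 1260.76153676 − 1000 = 260.76153676 AUD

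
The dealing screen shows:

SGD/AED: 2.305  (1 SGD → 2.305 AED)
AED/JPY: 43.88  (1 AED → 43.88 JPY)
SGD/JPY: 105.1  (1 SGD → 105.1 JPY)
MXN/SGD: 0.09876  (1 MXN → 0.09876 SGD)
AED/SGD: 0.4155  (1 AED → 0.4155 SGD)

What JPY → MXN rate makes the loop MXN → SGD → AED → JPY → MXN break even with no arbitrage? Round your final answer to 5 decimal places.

Known legs of the cycle: 0.09876 × 2.305 × 43.88 = 9.988922184
For no arbitrage the full-cycle product must be 1, so the missing rate is 1 / 9.988922184 ≈ 0.1001109.

0.10011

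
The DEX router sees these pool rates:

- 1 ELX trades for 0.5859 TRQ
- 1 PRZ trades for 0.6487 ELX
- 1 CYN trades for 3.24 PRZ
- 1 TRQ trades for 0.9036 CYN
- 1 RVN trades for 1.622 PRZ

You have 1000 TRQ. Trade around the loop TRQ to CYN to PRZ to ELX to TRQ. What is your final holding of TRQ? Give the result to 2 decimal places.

1112.73

1000 TRQ × 0.9036 = 903.6 CYN
903.6 CYN × 3.24 = 2927.664 PRZ
2927.664 PRZ × 0.6487 = 1899.1756368 ELX
1899.1756368 ELX × 0.5859 = 1112.72700560112 TRQ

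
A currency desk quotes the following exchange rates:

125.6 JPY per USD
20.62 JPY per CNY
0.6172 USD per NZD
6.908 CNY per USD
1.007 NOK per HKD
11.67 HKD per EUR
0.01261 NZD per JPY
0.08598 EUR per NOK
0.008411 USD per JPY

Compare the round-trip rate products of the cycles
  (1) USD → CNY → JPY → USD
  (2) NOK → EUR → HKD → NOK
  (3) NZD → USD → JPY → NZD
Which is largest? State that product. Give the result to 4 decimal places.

(1) 6.908 × 20.62 × 0.008411 = 1.19809
(2) 0.08598 × 11.67 × 1.007 = 1.01041
(3) 0.6172 × 125.6 × 0.01261 = 0.97753
Highest is cycle (1) at 1.1981 (>1, arbitrage).

1.1981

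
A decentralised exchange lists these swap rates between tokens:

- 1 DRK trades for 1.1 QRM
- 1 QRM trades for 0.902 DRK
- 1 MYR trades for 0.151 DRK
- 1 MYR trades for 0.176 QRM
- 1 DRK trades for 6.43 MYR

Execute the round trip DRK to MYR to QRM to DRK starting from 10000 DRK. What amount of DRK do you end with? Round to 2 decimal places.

10000 DRK × 6.43 = 64300 MYR
64300 MYR × 0.176 = 11316.8 QRM
11316.8 QRM × 0.902 = 10207.7536 DRK

10207.75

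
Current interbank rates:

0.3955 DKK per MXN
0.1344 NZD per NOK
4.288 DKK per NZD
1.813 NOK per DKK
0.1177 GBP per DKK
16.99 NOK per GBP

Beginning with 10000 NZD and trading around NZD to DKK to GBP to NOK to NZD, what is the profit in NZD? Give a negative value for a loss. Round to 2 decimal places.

10000 NZD × 4.288 = 42880 DKK
42880 DKK × 0.1177 = 5046.976 GBP
5046.976 GBP × 16.99 = 85748.12224 NOK
85748.12224 NOK × 0.1344 = 11524.547629056 NZD
Net change: 11524.547629056 − 10000 = 1524.547629056 NZD

1524.55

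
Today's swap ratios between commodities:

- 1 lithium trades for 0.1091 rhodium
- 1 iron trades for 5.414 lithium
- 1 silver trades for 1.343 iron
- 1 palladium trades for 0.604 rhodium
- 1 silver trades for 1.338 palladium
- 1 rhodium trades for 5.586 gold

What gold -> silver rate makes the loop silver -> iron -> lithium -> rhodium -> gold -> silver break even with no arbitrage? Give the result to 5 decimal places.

Known legs of the cycle: 1.343 × 5.414 × 0.1091 × 5.586 = 4.4311856534652
For no arbitrage the full-cycle product must be 1, so the missing rate is 1 / 4.4311856534652 ≈ 0.2256732.

0.22567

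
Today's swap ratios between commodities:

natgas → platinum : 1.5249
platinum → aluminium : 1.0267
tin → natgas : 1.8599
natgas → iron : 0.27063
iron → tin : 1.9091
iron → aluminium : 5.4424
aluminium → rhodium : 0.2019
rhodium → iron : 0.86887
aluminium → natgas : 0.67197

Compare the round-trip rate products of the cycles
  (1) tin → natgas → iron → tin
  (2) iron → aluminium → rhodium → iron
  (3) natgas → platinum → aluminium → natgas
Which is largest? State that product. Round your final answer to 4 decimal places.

1.0520

(1) 1.8599 × 0.27063 × 1.9091 = 0.96094
(2) 5.4424 × 0.2019 × 0.86887 = 0.95473
(3) 1.5249 × 1.0267 × 0.67197 = 1.05205
Highest is cycle (3) at 1.0520 (>1, arbitrage).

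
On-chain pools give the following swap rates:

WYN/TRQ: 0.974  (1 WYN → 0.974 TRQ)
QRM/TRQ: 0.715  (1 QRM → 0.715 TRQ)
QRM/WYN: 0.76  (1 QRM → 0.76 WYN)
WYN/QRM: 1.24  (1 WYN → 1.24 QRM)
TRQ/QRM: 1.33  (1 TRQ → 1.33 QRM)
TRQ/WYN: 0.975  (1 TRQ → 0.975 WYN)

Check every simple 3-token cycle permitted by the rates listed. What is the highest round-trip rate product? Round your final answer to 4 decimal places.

WYN→TRQ→QRM→WYN: 0.974 × 1.33 × 0.76 = 0.98452
WYN→QRM→TRQ→WYN: 1.24 × 0.715 × 0.975 = 0.86444
Maximum is WYN→TRQ→QRM→WYN at 0.9845; no arbitrage — every cycle loses value.

0.9845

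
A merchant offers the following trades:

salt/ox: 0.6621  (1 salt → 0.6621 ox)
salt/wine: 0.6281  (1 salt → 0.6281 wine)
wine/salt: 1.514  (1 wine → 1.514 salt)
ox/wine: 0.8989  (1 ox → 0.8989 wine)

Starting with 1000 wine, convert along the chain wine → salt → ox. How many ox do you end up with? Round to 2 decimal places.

1000 wine × 1.514 = 1514 salt
1514 salt × 0.6621 = 1002.4194 ox

1002.42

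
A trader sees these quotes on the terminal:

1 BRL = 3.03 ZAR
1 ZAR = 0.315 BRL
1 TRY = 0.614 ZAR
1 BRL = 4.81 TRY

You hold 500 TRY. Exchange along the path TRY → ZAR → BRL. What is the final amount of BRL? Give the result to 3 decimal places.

96.705

500 TRY × 0.614 = 307 ZAR
307 ZAR × 0.315 = 96.705 BRL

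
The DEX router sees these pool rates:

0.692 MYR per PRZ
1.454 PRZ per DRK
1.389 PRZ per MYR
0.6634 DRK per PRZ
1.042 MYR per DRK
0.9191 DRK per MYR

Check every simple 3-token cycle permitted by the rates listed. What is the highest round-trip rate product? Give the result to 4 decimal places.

DRK→MYR→PRZ→DRK: 1.042 × 1.389 × 0.6634 = 0.96016
DRK→PRZ→MYR→DRK: 1.454 × 0.692 × 0.9191 = 0.92477
Maximum is DRK→MYR→PRZ→DRK at 0.9602; no arbitrage — every cycle loses value.

0.9602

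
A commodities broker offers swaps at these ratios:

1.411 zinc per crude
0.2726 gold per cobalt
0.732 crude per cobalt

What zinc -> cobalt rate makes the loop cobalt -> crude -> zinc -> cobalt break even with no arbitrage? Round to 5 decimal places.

Known legs of the cycle: 0.732 × 1.411 = 1.032852
For no arbitrage the full-cycle product must be 1, so the missing rate is 1 / 1.032852 ≈ 0.9681929.

0.96819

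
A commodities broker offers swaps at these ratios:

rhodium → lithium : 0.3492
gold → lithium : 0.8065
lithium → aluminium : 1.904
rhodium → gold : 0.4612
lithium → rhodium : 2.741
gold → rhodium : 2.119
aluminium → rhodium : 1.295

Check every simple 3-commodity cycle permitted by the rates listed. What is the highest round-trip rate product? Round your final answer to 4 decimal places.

1.0195

gold→lithium→rhodium→gold: 0.8065 × 2.741 × 0.4612 = 1.01954
aluminium→rhodium→lithium→aluminium: 1.295 × 0.3492 × 1.904 = 0.86102
Maximum is gold→lithium→rhodium→gold at 1.0195; arbitrage exists.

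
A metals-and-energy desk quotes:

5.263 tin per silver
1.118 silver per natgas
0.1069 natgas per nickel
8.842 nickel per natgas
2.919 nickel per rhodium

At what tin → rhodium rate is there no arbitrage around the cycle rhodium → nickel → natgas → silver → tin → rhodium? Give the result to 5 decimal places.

0.54464

Known legs of the cycle: 2.919 × 0.1069 × 1.118 × 5.263 = 1.8360604417974
For no arbitrage the full-cycle product must be 1, so the missing rate is 1 / 1.8360604417974 ≈ 0.5446444.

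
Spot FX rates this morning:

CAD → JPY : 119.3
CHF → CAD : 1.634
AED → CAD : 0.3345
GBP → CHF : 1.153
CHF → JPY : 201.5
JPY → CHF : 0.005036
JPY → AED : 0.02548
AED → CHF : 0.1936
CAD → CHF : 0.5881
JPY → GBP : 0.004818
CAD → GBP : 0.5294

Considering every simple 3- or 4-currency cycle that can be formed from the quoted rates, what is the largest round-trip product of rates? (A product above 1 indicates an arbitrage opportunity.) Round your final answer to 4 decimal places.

CHF→JPY→GBP→CHF: 201.5 × 0.004818 × 1.153 = 1.11936
CHF→CAD→JPY→GBP→CHF: 1.634 × 119.3 × 0.004818 × 1.153 = 1.08290
CAD→JPY→AED→CAD: 119.3 × 0.02548 × 0.3345 = 1.01680
CHF→JPY→AED→CAD→CHF: 201.5 × 0.02548 × 0.3345 × 0.5881 = 1.01000
CHF→CAD→GBP→CHF: 1.634 × 0.5294 × 1.153 = 0.99739
CHF→JPY→AED→CHF: 201.5 × 0.02548 × 0.1936 = 0.99398
CHF→CAD→JPY→CHF: 1.634 × 119.3 × 0.005036 = 0.98170
CHF→CAD→JPY→AED→CHF: 1.634 × 119.3 × 0.02548 × 0.1936 = 0.96161
Maximum is CHF→JPY→GBP→CHF at 1.1194; arbitrage exists.

1.1194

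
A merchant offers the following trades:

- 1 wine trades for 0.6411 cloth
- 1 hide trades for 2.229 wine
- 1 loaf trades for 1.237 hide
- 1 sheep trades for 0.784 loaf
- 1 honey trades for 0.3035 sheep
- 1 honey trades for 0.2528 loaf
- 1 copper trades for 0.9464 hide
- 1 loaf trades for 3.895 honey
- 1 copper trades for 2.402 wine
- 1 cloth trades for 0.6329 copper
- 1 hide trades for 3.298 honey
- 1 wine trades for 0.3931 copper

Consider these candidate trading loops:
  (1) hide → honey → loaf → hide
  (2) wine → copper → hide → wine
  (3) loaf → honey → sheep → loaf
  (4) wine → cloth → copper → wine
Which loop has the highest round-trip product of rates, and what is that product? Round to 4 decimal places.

1.0313

(1) 3.298 × 0.2528 × 1.237 = 1.03133
(2) 0.3931 × 0.9464 × 2.229 = 0.82925
(3) 3.895 × 0.3035 × 0.784 = 0.92679
(4) 0.6411 × 0.6329 × 2.402 = 0.97462
Highest is cycle (1) at 1.0313 (>1, arbitrage).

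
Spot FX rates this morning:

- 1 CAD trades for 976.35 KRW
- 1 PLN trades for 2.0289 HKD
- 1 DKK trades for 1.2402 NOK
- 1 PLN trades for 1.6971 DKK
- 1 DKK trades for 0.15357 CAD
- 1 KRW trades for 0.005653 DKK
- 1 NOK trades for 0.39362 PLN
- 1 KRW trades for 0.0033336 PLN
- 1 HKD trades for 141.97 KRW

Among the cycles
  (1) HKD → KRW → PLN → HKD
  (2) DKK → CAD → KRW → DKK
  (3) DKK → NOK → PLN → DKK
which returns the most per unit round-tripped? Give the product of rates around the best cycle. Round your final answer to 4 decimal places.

(1) 141.97 × 0.0033336 × 2.0289 = 0.96022
(2) 0.15357 × 976.35 × 0.005653 = 0.84760
(3) 1.2402 × 0.39362 × 1.6971 = 0.82847
Highest is cycle (1) at 0.9602 (≤1, no arbitrage).

0.9602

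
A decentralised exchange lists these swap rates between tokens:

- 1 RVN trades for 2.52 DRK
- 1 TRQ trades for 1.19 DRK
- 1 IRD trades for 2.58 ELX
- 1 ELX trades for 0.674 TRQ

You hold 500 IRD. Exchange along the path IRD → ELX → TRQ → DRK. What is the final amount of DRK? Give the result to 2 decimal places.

1034.66

500 IRD × 2.58 = 1290 ELX
1290 ELX × 0.674 = 869.46 TRQ
869.46 TRQ × 1.19 = 1034.6574 DRK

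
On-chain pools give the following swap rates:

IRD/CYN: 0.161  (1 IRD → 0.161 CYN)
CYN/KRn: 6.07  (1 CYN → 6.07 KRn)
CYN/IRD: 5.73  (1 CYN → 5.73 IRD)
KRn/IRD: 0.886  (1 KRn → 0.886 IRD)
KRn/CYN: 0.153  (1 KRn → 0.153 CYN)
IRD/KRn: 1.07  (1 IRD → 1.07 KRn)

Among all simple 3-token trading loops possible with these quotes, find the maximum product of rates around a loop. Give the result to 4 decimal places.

IRD→KRn→CYN→IRD: 1.07 × 0.153 × 5.73 = 0.93806
IRD→CYN→KRn→IRD: 0.161 × 6.07 × 0.886 = 0.86586
Maximum is IRD→KRn→CYN→IRD at 0.9381; no arbitrage — every cycle loses value.

0.9381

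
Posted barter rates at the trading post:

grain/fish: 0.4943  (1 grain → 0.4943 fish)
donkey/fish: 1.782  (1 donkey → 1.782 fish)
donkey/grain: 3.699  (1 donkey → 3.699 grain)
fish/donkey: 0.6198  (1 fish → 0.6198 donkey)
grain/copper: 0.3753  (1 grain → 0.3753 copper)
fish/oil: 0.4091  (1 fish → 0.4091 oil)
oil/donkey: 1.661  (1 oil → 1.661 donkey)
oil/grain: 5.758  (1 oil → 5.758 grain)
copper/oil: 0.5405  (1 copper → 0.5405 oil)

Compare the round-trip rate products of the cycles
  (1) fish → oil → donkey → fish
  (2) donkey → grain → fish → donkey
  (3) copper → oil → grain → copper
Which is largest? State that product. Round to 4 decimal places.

1.2109

(1) 0.4091 × 1.661 × 1.782 = 1.21090
(2) 3.699 × 0.4943 × 0.6198 = 1.13325
(3) 0.5405 × 5.758 × 0.3753 = 1.16801
Highest is cycle (1) at 1.2109 (>1, arbitrage).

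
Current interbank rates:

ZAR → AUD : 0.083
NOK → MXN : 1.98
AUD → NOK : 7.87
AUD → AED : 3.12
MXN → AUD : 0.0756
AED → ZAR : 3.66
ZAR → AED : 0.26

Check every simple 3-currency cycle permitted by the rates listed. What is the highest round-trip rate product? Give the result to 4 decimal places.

MXN→AUD→NOK→MXN: 0.0756 × 7.87 × 1.98 = 1.17804
AED→ZAR→AUD→AED: 3.66 × 0.083 × 3.12 = 0.94779
Maximum is MXN→AUD→NOK→MXN at 1.1780; arbitrage exists.

1.1780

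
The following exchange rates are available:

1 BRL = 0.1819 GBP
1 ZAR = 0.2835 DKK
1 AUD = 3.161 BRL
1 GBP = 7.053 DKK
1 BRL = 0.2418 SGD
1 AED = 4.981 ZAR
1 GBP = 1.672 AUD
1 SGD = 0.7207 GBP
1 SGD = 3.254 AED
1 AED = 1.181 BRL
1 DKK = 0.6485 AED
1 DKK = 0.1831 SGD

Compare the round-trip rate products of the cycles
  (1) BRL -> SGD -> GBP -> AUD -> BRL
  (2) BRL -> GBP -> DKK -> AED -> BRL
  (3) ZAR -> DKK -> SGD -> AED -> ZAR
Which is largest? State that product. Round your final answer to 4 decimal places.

0.9826

(1) 0.2418 × 0.7207 × 1.672 × 3.161 = 0.92103
(2) 0.1819 × 7.053 × 0.6485 × 1.181 = 0.98258
(3) 0.2835 × 0.1831 × 3.254 × 4.981 = 0.84135
Highest is cycle (2) at 0.9826 (≤1, no arbitrage).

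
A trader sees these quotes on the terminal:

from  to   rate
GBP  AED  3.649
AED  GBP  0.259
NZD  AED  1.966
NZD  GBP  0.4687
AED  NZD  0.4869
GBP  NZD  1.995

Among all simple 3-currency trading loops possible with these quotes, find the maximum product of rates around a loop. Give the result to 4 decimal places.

AED→GBP→NZD→AED: 0.259 × 1.995 × 1.966 = 1.01584
AED→NZD→GBP→AED: 0.4869 × 0.4687 × 3.649 = 0.83274
Maximum is AED→GBP→NZD→AED at 1.0158; arbitrage exists.

1.0158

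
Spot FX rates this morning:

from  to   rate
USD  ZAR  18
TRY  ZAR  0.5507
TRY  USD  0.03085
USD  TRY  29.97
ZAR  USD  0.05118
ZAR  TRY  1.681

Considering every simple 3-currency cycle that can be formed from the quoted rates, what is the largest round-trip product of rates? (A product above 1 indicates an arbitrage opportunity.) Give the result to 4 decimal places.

USD→ZAR→TRY→USD: 18 × 1.681 × 0.03085 = 0.93346
USD→TRY→ZAR→USD: 29.97 × 0.5507 × 0.05118 = 0.84470
Maximum is USD→ZAR→TRY→USD at 0.9335; no arbitrage — every cycle loses value.

0.9335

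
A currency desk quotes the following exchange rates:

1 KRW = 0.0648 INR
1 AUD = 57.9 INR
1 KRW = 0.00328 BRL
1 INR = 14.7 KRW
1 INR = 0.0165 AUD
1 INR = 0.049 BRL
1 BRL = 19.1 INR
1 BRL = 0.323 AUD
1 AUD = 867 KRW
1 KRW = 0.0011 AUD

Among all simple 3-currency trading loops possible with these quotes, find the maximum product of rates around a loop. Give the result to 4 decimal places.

INR→KRW→AUD→INR: 14.7 × 0.0011 × 57.9 = 0.93624
INR→AUD→KRW→INR: 0.0165 × 867 × 0.0648 = 0.92700
INR→KRW→BRL→INR: 14.7 × 0.00328 × 19.1 = 0.92093
AUD→KRW→BRL→AUD: 867 × 0.00328 × 0.323 = 0.91853
INR→BRL→AUD→INR: 0.049 × 0.323 × 57.9 = 0.91638
Maximum is INR→KRW→AUD→INR at 0.9362; no arbitrage — every cycle loses value.

0.9362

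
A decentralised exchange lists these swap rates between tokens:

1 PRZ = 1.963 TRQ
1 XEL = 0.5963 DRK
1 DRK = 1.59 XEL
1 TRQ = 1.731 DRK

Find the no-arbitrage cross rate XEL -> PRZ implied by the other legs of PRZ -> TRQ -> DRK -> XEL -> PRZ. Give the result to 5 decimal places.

0.18509

Known legs of the cycle: 1.963 × 1.731 × 1.59 = 5.40274527
For no arbitrage the full-cycle product must be 1, so the missing rate is 1 / 5.40274527 ≈ 0.1850911.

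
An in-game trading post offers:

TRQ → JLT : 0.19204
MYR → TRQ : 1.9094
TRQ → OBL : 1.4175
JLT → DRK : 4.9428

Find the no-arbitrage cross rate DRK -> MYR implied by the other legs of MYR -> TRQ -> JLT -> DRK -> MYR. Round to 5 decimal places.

0.55174

Known legs of the cycle: 1.9094 × 0.19204 × 4.9428 = 1.8124317167328
For no arbitrage the full-cycle product must be 1, so the missing rate is 1 / 1.8124317167328 ≈ 0.5517449.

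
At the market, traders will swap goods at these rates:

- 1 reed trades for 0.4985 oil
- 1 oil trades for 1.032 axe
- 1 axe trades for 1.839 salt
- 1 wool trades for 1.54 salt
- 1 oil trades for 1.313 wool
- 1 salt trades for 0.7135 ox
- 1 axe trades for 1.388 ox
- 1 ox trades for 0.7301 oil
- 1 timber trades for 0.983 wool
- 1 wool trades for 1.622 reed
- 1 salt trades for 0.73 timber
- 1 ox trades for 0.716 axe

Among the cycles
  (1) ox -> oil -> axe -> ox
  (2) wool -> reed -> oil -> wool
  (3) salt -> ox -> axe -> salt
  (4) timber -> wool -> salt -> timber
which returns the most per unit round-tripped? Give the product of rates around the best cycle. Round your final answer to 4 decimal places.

(1) 0.7301 × 1.032 × 1.388 = 1.04581
(2) 1.622 × 0.4985 × 1.313 = 1.06165
(3) 0.7135 × 0.716 × 1.839 = 0.93948
(4) 0.983 × 1.54 × 0.73 = 1.10509
Highest is cycle (4) at 1.1051 (>1, arbitrage).

1.1051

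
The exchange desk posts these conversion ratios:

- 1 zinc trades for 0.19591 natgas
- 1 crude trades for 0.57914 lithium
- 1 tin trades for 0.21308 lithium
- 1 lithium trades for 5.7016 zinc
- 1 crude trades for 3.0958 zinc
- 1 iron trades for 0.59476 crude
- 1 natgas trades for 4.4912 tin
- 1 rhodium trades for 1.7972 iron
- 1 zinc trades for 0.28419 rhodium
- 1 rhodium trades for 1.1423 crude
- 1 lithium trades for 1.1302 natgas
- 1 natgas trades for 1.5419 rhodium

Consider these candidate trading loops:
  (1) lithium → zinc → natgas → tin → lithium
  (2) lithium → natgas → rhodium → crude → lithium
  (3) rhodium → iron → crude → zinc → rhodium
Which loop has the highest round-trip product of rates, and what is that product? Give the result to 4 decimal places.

1.1529

(1) 5.7016 × 0.19591 × 4.4912 × 0.21308 = 1.06895
(2) 1.1302 × 1.5419 × 1.1423 × 0.57914 = 1.15286
(3) 1.7972 × 0.59476 × 3.0958 × 0.28419 = 0.94042
Highest is cycle (2) at 1.1529 (>1, arbitrage).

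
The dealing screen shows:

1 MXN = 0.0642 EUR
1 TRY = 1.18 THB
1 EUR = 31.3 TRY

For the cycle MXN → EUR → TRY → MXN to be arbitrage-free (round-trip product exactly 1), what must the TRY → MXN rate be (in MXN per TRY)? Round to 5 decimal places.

Known legs of the cycle: 0.0642 × 31.3 = 2.00946
For no arbitrage the full-cycle product must be 1, so the missing rate is 1 / 2.00946 ≈ 0.4976461.

0.49765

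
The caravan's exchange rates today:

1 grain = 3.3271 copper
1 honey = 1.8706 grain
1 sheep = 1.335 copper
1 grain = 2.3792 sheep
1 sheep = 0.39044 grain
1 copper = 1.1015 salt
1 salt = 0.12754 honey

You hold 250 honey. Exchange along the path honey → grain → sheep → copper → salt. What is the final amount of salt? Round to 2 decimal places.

1636.13

250 honey × 1.8706 = 467.65 grain
467.65 grain × 2.3792 = 1112.63288 sheep
1112.63288 sheep × 1.335 = 1485.3648948 copper
1485.3648948 copper × 1.1015 = 1636.1294316222 salt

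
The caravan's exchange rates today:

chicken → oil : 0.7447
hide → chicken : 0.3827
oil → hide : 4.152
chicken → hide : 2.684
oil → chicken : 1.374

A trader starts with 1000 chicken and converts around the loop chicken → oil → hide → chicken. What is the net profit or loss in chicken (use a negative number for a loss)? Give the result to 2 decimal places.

183.31

1000 chicken × 0.7447 = 744.7 oil
744.7 oil × 4.152 = 3091.9944 hide
3091.9944 hide × 0.3827 = 1183.30625688 chicken
Net change: 1183.30625688 − 1000 = 183.30625688 chicken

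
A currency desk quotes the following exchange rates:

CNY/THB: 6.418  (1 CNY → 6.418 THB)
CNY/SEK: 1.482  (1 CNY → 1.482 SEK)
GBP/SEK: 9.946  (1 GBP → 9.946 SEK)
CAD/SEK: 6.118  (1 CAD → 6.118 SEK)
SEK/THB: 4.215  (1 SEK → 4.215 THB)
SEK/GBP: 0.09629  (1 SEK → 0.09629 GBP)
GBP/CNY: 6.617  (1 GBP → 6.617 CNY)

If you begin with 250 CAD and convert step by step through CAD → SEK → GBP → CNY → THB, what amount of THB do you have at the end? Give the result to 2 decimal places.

250 CAD × 6.118 = 1529.5 SEK
1529.5 SEK × 0.09629 = 147.275555 GBP
147.275555 GBP × 6.617 = 974.522347435 CNY
974.522347435 CNY × 6.418 = 6254.48442583783 THB

6254.48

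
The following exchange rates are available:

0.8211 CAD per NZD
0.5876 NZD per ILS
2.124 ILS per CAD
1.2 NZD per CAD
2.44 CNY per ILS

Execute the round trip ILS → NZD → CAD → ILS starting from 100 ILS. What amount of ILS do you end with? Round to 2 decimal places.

100 ILS × 0.5876 = 58.76 NZD
58.76 NZD × 0.8211 = 48.247836 CAD
48.247836 CAD × 2.124 = 102.478403664 ILS

102.48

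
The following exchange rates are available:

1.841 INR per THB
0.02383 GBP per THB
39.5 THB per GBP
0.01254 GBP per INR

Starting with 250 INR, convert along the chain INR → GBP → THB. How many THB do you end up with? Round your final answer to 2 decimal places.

250 INR × 0.01254 = 3.135 GBP
3.135 GBP × 39.5 = 123.8325 THB

123.83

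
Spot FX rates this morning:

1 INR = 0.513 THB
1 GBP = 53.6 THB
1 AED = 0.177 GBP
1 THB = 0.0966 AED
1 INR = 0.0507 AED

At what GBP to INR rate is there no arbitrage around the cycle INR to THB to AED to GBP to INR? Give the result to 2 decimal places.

Known legs of the cycle: 0.513 × 0.0966 × 0.177 = 0.0087713766
For no arbitrage the full-cycle product must be 1, so the missing rate is 1 / 0.0087713766 ≈ 114.0072.

114.01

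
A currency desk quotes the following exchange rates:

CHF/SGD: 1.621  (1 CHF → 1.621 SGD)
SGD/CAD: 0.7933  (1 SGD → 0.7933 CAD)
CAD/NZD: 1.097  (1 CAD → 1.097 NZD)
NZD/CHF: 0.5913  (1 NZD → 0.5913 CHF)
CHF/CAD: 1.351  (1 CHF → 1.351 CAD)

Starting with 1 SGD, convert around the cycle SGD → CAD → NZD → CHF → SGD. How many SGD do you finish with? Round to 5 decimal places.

1 SGD × 0.7933 = 0.7933 CAD
0.7933 CAD × 1.097 = 0.8702501 NZD
0.8702501 NZD × 0.5913 = 0.51457888413 CHF
0.51457888413 CHF × 1.621 = 0.83413237117473 SGD

0.83413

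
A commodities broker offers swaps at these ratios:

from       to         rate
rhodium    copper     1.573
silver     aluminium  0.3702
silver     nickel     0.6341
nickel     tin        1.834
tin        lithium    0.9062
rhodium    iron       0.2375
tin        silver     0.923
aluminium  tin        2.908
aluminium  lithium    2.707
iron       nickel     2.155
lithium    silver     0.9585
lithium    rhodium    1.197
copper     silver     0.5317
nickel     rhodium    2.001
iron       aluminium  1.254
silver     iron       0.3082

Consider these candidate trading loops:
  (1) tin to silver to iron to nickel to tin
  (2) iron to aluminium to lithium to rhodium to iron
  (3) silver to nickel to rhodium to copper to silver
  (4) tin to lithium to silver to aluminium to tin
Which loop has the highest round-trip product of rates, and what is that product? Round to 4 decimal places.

(1) 0.923 × 0.3082 × 2.155 × 1.834 = 1.12430
(2) 1.254 × 2.707 × 1.197 × 0.2375 = 0.96504
(3) 0.6341 × 2.001 × 1.573 × 0.5317 = 1.06121
(4) 0.9062 × 0.9585 × 0.3702 × 2.908 = 0.93508
Highest is cycle (1) at 1.1243 (>1, arbitrage).

1.1243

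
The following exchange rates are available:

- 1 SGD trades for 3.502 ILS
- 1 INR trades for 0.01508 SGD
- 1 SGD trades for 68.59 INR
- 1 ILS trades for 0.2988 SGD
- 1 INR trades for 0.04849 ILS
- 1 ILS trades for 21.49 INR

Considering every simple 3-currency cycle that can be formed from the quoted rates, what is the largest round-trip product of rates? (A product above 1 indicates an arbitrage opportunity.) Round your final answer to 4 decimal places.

ILS→INR→SGD→ILS: 21.49 × 0.01508 × 3.502 = 1.13489
ILS→SGD→INR→ILS: 0.2988 × 68.59 × 0.04849 = 0.99379
Maximum is ILS→INR→SGD→ILS at 1.1349; arbitrage exists.

1.1349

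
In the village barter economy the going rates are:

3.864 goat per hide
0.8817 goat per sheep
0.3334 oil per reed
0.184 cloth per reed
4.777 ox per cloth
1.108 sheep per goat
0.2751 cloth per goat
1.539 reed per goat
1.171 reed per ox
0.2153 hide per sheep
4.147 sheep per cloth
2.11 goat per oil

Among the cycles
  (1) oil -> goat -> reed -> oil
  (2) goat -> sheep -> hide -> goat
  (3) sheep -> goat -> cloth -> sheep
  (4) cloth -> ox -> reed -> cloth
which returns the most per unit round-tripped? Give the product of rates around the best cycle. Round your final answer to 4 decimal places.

(1) 2.11 × 1.539 × 0.3334 = 1.08265
(2) 1.108 × 0.2153 × 3.864 = 0.92177
(3) 0.8817 × 0.2751 × 4.147 = 1.00588
(4) 4.777 × 1.171 × 0.184 = 1.02927
Highest is cycle (1) at 1.0826 (>1, arbitrage).

1.0826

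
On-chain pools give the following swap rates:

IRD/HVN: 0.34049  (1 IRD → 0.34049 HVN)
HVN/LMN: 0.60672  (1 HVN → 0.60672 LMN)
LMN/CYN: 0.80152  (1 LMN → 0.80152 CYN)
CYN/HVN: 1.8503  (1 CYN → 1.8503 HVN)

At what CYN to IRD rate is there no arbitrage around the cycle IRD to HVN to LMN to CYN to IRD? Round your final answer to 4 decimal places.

Known legs of the cycle: 0.34049 × 0.60672 × 0.80152 = 0.165579679021056
For no arbitrage the full-cycle product must be 1, so the missing rate is 1 / 0.165579679021056 ≈ 6.039388.

6.0394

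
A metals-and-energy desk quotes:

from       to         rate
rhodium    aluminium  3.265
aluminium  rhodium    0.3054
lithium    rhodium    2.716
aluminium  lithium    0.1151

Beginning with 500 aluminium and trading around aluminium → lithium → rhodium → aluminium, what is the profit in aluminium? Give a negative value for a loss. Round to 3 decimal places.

500 aluminium × 0.1151 = 57.55 lithium
57.55 lithium × 2.716 = 156.3058 rhodium
156.3058 rhodium × 3.265 = 510.338437 aluminium
Net change: 510.338437 − 500 = 10.338437 aluminium

10.338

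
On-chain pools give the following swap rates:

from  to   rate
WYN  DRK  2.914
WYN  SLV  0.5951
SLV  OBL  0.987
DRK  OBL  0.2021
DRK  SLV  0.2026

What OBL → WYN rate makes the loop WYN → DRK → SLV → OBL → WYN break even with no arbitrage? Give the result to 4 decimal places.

Known legs of the cycle: 2.914 × 0.2026 × 0.987 = 0.5827015068
For no arbitrage the full-cycle product must be 1, so the missing rate is 1 / 0.5827015068 ≈ 1.716145.

1.7161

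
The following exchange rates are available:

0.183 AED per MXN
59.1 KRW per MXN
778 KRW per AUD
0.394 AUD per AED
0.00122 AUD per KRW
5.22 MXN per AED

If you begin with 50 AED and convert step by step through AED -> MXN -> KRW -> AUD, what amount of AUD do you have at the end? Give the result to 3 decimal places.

18.819

50 AED × 5.22 = 261 MXN
261 MXN × 59.1 = 15425.1 KRW
15425.1 KRW × 0.00122 = 18.818622 AUD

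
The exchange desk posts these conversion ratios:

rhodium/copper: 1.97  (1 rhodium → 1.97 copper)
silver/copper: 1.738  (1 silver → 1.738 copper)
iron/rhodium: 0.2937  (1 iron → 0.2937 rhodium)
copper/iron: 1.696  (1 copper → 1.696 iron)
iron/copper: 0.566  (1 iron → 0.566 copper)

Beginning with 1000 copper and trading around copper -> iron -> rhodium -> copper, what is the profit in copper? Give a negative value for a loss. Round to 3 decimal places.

1000 copper × 1.696 = 1696 iron
1696 iron × 0.2937 = 498.1152 rhodium
498.1152 rhodium × 1.97 = 981.286944 copper
Net change: 981.286944 − 1000 = -18.713056 copper

-18.713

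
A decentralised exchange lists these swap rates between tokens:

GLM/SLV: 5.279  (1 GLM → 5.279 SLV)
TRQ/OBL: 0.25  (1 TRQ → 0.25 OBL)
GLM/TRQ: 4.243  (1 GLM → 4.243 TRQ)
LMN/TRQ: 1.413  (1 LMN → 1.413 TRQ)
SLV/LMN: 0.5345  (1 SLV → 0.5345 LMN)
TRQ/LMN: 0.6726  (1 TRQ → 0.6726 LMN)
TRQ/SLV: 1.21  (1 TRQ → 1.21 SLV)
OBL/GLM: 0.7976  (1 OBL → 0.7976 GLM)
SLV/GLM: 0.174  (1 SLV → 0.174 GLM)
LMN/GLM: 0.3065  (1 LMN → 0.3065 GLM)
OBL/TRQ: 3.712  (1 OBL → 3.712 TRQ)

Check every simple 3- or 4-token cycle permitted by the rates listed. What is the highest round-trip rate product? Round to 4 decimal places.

SLV→LMN→TRQ→SLV: 0.5345 × 1.413 × 1.21 = 0.91385
SLV→GLM→TRQ→SLV: 0.174 × 4.243 × 1.21 = 0.89332
LMN→GLM→TRQ→LMN: 0.3065 × 4.243 × 0.6726 = 0.87470
SLV→LMN→GLM→SLV: 0.5345 × 0.3065 × 5.279 = 0.86483
OBL→GLM→TRQ→OBL: 0.7976 × 4.243 × 0.25 = 0.84605
SLV→LMN→GLM→TRQ→SLV: 0.5345 × 0.3065 × 4.243 × 1.21 = 0.84108
Maximum is SLV→LMN→TRQ→SLV at 0.9139; no arbitrage — every cycle loses value.

0.9139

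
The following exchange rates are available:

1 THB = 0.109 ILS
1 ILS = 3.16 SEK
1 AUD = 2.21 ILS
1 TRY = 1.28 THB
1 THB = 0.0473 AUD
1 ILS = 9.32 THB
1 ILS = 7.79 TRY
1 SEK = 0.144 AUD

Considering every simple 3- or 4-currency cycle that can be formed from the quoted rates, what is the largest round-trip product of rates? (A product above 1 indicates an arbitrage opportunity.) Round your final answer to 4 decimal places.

1.0869

TRY→THB→ILS→TRY: 1.28 × 0.109 × 7.79 = 1.08686
TRY→THB→AUD→ILS→TRY: 1.28 × 0.0473 × 2.21 × 7.79 = 1.04232
AUD→ILS→SEK→AUD: 2.21 × 3.16 × 0.144 = 1.00564
THB→AUD→ILS→THB: 0.0473 × 2.21 × 9.32 = 0.97425
Maximum is TRY→THB→ILS→TRY at 1.0869; arbitrage exists.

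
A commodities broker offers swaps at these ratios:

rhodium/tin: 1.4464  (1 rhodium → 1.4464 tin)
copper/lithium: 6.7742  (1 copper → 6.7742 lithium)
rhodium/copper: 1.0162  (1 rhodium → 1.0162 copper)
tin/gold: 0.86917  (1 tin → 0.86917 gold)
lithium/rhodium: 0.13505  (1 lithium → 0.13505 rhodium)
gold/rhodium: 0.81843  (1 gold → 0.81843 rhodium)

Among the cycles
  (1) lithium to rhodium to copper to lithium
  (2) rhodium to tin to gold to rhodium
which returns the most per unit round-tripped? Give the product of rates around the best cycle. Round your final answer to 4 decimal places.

(1) 0.13505 × 1.0162 × 6.7742 = 0.92968
(2) 1.4464 × 0.86917 × 0.81843 = 1.02890
Highest is cycle (2) at 1.0289 (>1, arbitrage).

1.0289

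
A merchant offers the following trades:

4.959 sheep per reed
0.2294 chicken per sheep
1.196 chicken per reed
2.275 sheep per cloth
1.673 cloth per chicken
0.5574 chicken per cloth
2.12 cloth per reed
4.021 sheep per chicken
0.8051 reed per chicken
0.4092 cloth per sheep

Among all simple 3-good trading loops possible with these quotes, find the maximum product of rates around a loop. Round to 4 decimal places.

cloth→chicken→reed→cloth: 0.5574 × 0.8051 × 2.12 = 0.95138
cloth→chicken→sheep→cloth: 0.5574 × 4.021 × 0.4092 = 0.91714
sheep→chicken→reed→sheep: 0.2294 × 0.8051 × 4.959 = 0.91588
cloth→sheep→chicken→cloth: 2.275 × 0.2294 × 1.673 = 0.87311
Maximum is cloth→chicken→reed→cloth at 0.9514; no arbitrage — every cycle loses value.

0.9514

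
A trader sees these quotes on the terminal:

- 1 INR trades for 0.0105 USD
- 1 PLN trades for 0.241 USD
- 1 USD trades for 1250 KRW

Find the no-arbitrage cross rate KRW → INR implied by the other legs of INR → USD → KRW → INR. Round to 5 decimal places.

Known legs of the cycle: 0.0105 × 1250 = 13.125
For no arbitrage the full-cycle product must be 1, so the missing rate is 1 / 13.125 ≈ 0.0761905.

0.07619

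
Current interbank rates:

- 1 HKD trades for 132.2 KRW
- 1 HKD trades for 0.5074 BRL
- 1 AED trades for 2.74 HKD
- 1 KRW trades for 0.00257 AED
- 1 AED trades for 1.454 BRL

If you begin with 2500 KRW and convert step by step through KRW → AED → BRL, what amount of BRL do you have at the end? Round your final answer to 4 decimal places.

2500 KRW × 0.00257 = 6.425 AED
6.425 AED × 1.454 = 9.34195 BRL

9.3420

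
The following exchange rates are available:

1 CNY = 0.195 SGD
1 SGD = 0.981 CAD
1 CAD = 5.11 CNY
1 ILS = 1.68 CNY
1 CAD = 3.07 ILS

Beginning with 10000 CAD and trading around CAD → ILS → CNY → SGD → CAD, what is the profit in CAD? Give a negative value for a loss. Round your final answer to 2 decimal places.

-133.77

10000 CAD × 3.07 = 30700 ILS
30700 ILS × 1.68 = 51576 CNY
51576 CNY × 0.195 = 10057.32 SGD
10057.32 SGD × 0.981 = 9866.23092 CAD
Net change: 9866.23092 − 10000 = -133.76908 CAD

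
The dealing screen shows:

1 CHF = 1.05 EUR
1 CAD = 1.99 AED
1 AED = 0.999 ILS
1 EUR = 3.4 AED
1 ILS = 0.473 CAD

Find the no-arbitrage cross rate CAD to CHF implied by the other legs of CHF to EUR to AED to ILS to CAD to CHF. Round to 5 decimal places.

Known legs of the cycle: 1.05 × 3.4 × 0.999 × 0.473 = 1.68692139
For no arbitrage the full-cycle product must be 1, so the missing rate is 1 / 1.68692139 ≈ 0.5927959.

0.59280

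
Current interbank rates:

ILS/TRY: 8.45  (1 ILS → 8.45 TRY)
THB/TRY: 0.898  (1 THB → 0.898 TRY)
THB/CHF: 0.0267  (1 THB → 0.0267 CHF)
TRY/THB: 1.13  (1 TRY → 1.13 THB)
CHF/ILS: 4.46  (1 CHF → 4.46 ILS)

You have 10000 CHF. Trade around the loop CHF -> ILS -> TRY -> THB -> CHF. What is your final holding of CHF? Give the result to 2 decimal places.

10000 CHF × 4.46 = 44600 ILS
44600 ILS × 8.45 = 376870 TRY
376870 TRY × 1.13 = 425863.1 THB
425863.1 THB × 0.0267 = 11370.54477 CHF

11370.54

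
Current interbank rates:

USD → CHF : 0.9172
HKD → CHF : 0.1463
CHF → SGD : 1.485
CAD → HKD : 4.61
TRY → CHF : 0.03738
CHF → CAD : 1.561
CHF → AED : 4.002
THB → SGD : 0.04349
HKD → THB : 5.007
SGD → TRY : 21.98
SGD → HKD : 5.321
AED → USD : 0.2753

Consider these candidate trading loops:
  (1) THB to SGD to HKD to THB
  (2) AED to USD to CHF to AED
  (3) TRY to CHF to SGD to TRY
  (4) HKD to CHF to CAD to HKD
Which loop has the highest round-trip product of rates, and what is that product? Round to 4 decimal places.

1.2201

(1) 0.04349 × 5.321 × 5.007 = 1.15867
(2) 0.2753 × 0.9172 × 4.002 = 1.01053
(3) 0.03738 × 1.485 × 21.98 = 1.22009
(4) 0.1463 × 1.561 × 4.61 = 1.05281
Highest is cycle (3) at 1.2201 (>1, arbitrage).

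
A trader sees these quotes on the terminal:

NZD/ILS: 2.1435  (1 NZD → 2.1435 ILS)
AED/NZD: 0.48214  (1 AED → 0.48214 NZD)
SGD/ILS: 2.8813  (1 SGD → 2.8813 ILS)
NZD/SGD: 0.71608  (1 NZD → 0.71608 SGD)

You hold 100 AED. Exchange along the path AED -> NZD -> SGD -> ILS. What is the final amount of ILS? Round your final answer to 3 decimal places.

100 AED × 0.48214 = 48.214 NZD
48.214 NZD × 0.71608 = 34.52508112 SGD
34.52508112 SGD × 2.8813 = 99.477116231056 ILS

99.477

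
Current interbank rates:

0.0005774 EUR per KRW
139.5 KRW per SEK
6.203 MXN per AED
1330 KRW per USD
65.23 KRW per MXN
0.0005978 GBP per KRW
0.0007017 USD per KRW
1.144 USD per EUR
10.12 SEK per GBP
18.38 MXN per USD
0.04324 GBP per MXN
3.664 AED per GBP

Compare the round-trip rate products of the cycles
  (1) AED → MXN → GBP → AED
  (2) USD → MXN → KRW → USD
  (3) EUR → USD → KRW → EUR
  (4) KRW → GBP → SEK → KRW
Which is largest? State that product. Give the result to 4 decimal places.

(1) 6.203 × 0.04324 × 3.664 = 0.98275
(2) 18.38 × 65.23 × 0.0007017 = 0.84129
(3) 1.144 × 1330 × 0.0005774 = 0.87853
(4) 0.0005978 × 10.12 × 139.5 = 0.84394
Highest is cycle (1) at 0.9827 (≤1, no arbitrage).

0.9827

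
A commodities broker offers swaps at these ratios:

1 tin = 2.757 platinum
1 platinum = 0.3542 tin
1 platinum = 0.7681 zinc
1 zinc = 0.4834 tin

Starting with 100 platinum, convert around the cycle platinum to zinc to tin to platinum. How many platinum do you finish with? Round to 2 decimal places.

100 platinum × 0.7681 = 76.81 zinc
76.81 zinc × 0.4834 = 37.129954 tin
37.129954 tin × 2.757 = 102.367283178 platinum

102.37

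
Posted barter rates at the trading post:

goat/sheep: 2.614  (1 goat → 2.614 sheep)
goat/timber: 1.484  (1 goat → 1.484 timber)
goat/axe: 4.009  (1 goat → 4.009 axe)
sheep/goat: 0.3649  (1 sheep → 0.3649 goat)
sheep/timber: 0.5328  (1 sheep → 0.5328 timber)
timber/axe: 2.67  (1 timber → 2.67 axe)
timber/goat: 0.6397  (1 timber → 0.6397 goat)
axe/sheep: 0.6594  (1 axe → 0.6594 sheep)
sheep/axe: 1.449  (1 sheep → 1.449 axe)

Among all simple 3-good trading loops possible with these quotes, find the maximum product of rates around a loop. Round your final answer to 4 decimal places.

0.9646

axe→sheep→goat→axe: 0.6594 × 0.3649 × 4.009 = 0.96463
timber→axe→sheep→timber: 2.67 × 0.6594 × 0.5328 = 0.93805
timber→goat→sheep→timber: 0.6397 × 2.614 × 0.5328 = 0.89094
Maximum is axe→sheep→goat→axe at 0.9646; no arbitrage — every cycle loses value.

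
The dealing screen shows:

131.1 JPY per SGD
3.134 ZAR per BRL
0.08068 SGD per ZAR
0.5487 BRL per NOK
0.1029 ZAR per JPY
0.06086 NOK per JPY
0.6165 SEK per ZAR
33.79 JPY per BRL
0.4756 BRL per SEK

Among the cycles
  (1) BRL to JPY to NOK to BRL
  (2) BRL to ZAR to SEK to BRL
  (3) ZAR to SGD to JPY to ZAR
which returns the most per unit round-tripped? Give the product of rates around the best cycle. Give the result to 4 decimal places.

(1) 33.79 × 0.06086 × 0.5487 = 1.12838
(2) 3.134 × 0.6165 × 0.4756 = 0.91891
(3) 0.08068 × 131.1 × 0.1029 = 1.08839
Highest is cycle (1) at 1.1284 (>1, arbitrage).

1.1284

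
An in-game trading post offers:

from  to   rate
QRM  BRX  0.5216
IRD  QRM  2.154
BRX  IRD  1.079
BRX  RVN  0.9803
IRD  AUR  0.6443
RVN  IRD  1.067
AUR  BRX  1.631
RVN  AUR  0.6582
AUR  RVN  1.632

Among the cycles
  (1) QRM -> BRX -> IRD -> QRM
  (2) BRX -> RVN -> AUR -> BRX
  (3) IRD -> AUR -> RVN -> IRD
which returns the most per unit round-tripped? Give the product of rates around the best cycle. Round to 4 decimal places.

(1) 0.5216 × 1.079 × 2.154 = 1.21228
(2) 0.9803 × 0.6582 × 1.631 = 1.05238
(3) 0.6443 × 1.632 × 1.067 = 1.12195
Highest is cycle (1) at 1.2123 (>1, arbitrage).

1.2123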